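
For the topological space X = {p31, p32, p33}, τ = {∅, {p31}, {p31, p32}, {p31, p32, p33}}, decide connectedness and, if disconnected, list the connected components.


(X, τ) is connected.

Find clopen sets (U ∈ τ with X ∖ U ∈ τ):
  U = ∅, X ∖ U = {p31, p32, p33} — both open, so U is clopen.
  U = {p31, p32, p33}, X ∖ U = ∅ — both open, so U is clopen.
Only trivial clopens (∅ and X) exist, so (X, τ) is connected.
Compute connected components by grouping points that agree on all clopens:
  component: {p31, p32, p33}


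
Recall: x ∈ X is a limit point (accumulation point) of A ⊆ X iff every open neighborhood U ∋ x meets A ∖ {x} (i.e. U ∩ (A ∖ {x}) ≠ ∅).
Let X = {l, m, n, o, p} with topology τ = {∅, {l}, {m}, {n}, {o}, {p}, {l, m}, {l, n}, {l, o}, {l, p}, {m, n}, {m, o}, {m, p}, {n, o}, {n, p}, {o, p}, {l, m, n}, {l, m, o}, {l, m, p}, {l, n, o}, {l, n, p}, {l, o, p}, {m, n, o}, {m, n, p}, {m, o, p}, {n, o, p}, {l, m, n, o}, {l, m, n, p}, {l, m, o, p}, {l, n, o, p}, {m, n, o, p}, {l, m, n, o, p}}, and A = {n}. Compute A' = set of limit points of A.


A' = ∅

For each x ∈ X, list the open sets U ∈ τ with x ∈ U, then check whether U ∩ (A ∖ {x}) ≠ ∅ for every such U.
  x = l: open {l} ∋ x has {l} ∩ (A ∖ {l}) = ∅, so x is NOT a limit point.
  x = m: open {m} ∋ x has {m} ∩ (A ∖ {m}) = ∅, so x is NOT a limit point.
  x = n: open {n} ∋ x has {n} ∩ (A ∖ {n}) = ∅, so x is NOT a limit point.
  x = o: open {o} ∋ x has {o} ∩ (A ∖ {o}) = ∅, so x is NOT a limit point.
  x = p: open {p} ∋ x has {p} ∩ (A ∖ {p}) = ∅, so x is NOT a limit point.
Collecting: A' = ∅.


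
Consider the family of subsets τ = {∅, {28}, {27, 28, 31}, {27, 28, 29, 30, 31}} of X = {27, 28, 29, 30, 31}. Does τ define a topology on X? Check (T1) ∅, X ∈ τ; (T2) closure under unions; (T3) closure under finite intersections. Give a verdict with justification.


τ IS a topology on X.

Axiom (T1): ∅ ∈ τ? Yes; X ∈ τ? Yes.
Axiom (T2/T3): check pairwise unions and intersections of members of τ.
All pairwise intersections and unions checked — each lies in τ. Therefore τ satisfies (T1), (T2), (T3): it IS a topology on X.


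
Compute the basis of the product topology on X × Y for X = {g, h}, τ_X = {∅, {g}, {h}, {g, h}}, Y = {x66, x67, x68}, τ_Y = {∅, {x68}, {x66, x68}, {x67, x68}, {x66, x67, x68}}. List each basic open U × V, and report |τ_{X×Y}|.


Basis B = {∅ × ∅, {g} × {x68}, {h} × {x68}, {g} × {x66, x68}, {g} × {x67, x68}, {g, h} × {x68}, {h} × {x66, x68}, {h} × {x67, x68}, {g} × {x66, x67, x68}, {h} × {x66, x67, x68}, {g, h} × {x66, x68}, {g, h} × {x67, x68}, {g, h} × {x66, x67, x68}}; |τ_{X×Y}| = 25.

Enumerate products U × V with U ∈ τ_X, V ∈ τ_Y (deduplicated):
  ∅ × ∅ = {} (∅)
  {g} × {x68} = {(g,x68)}
  {h} × {x68} = {(h,x68)}
  {g} × {x66, x68} = {(g,x66), (g,x68)}
  {g} × {x67, x68} = {(g,x67), (g,x68)}
  {g, h} × {x68} = {(g,x68), (h,x68)}
  {h} × {x66, x68} = {(h,x66), (h,x68)}
  {h} × {x67, x68} = {(h,x67), (h,x68)}
  {g} × {x66, x67, x68} = {(g,x66), (g,x67), (g,x68)}
  {h} × {x66, x67, x68} = {(h,x66), (h,x67), (h,x68)}
  {g, h} × {x66, x68} = {(g,x66), (g,x68), (h,x66), (h,x68)}
  {g, h} × {x67, x68} = {(g,x67), (g,x68), (h,x67), (h,x68)}
  {g, h} × {x66, x67, x68} = {(g,x66), (g,x67), (g,x68), (h,x66), (h,x67), (h,x68)}
These 13 distinct sets form the basis B.
Close under arbitrary unions to get τ_{X×Y}; counting gives |τ_{X×Y}| = 25.


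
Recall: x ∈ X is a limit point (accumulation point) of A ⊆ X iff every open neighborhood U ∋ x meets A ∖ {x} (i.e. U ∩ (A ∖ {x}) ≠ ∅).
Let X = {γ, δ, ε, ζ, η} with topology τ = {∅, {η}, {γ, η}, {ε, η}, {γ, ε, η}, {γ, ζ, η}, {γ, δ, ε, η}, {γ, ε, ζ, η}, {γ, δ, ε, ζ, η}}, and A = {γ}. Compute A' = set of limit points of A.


A' = {δ, ζ}

For each x ∈ X, list the open sets U ∈ τ with x ∈ U, then check whether U ∩ (A ∖ {x}) ≠ ∅ for every such U.
  x = γ: open {γ, η} ∋ x has {γ, η} ∩ (A ∖ {γ}) = ∅, so x is NOT a limit point.
  x = δ: opens ∋ x are {γ, δ, ε, η}, {γ, δ, ε, ζ, η}; each meets A ∖ {δ}, so x IS a limit point.
  x = ε: open {ε, η} ∋ x has {ε, η} ∩ (A ∖ {ε}) = ∅, so x is NOT a limit point.
  x = ζ: opens ∋ x are {γ, ζ, η}, {γ, ε, ζ, η}, {γ, δ, ε, ζ, η}; each meets A ∖ {ζ}, so x IS a limit point.
  x = η: open {η} ∋ x has {η} ∩ (A ∖ {η}) = ∅, so x is NOT a limit point.
Collecting: A' = {δ, ζ}.


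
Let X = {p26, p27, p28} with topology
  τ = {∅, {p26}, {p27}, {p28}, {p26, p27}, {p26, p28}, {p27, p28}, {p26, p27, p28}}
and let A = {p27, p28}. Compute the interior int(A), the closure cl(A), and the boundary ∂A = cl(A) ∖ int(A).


int(A) = {p27, p28}, cl(A) = {p27, p28}, ∂A = ∅.

Closed sets in (X, τ) are complements of opens:
  closed(X, τ) = {∅, {p26}, {p27}, {p28}, {p26, p27}, {p26, p28}, {p27, p28}, {p26, p27, p28}}.
int(A) = ⋃ {U ∈ τ : U ⊆ A}. Opens contained in A: ∅, {p27}, {p28}, {p27, p28}.
Taking the union of these: int(A) = {p27, p28}.
cl(A) = ⋂ {C closed : A ⊆ C}. Closed sets containing A: {p27, p28}, {p26, p27, p28}.
Intersecting these: cl(A) = {p27, p28}.
∂A = cl(A) ∖ int(A) = {p27, p28} ∖ {p27, p28} = ∅.


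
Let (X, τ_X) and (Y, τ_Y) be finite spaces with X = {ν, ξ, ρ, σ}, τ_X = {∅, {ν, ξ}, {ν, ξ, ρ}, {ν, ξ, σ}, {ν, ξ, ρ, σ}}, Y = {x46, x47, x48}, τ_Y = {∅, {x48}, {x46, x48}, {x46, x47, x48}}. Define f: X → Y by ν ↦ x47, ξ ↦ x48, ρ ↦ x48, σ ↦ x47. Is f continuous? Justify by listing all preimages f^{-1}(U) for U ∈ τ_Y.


f is NOT continuous.

Compute f^{-1}(U) for each U ∈ τ_Y:
  U = ∅: f^{-1}(U) = ∅ ∈ τ_X ✓.
  U = {x48}: f^{-1}(U) = {ξ, ρ} ∉ τ_X ✗.
  U = {x46, x48}: f^{-1}(U) = {ξ, ρ} ∉ τ_X ✗.
  U = {x46, x47, x48}: f^{-1}(U) = {ν, ξ, ρ, σ} ∈ τ_X ✓.
Found U = {x48} with f^{-1}(U) = {ξ, ρ} not in τ_X. Therefore f is NOT continuous.


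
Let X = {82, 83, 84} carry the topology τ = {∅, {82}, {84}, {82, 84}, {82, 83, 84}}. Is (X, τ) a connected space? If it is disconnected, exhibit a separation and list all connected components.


(X, τ) is connected.

Find clopen sets (U ∈ τ with X ∖ U ∈ τ):
  U = ∅, X ∖ U = {82, 83, 84} — both open, so U is clopen.
  U = {82, 83, 84}, X ∖ U = ∅ — both open, so U is clopen.
Only trivial clopens (∅ and X) exist, so (X, τ) is connected.
Compute connected components by grouping points that agree on all clopens:
  component: {82, 83, 84}


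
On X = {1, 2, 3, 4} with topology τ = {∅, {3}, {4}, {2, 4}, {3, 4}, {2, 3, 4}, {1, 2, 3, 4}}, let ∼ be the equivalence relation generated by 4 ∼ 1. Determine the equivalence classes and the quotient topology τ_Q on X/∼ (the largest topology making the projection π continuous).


X/∼ = {[1=4], [2], [3]}; |τ_Q| = 3.

Equivalence classes: [1=4], [2], [3].
Quotient map π: X → X/∼ sends 1 ↦ [1=4], 2 ↦ [2], 3 ↦ [3], 4 ↦ [1=4].
For each subset V ⊆ X/∼, compute π^{-1}(V) ⊆ X and check whether π^{-1}(V) ∈ τ. V is open in τ_Q iff π^{-1}(V) ∈ τ.
  V = {}: π^{-1}(V) = ∅ ∈ τ ✓.
  V = {[1=4]}: π^{-1}(V) = {1, 4} ∉ τ ✗.
  V = {[2]}: π^{-1}(V) = {2} ∉ τ ✗.
  V = {[1=4], [2]}: π^{-1}(V) = {1, 2, 4} ∉ τ ✗.
  V = {[3]}: π^{-1}(V) = {3} ∈ τ ✓.
  V = {[1=4], [3]}: π^{-1}(V) = {1, 3, 4} ∉ τ ✗.
  V = {[2], [3]}: π^{-1}(V) = {2, 3} ∉ τ ✗.
  V = {[1=4], [2], [3]}: π^{-1}(V) = {1, 2, 3, 4} ∈ τ ✓.
Open sets in the quotient: τ_Q = {{}, {[3]}, {[1=4], [2], [3]}} (3 elements).


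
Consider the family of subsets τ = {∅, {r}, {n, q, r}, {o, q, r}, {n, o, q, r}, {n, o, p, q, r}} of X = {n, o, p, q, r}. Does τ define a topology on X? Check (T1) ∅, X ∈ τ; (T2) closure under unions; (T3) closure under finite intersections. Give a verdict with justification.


τ is NOT a topology on X.

Axiom (T1): ∅ ∈ τ? Yes; X ∈ τ? Yes.
Axiom (T2/T3): check pairwise unions and intersections of members of τ.
Counterexample for (T3): {n, q, r} ∩ {o, q, r} = {q, r} ∉ τ. Therefore τ is NOT a topology.


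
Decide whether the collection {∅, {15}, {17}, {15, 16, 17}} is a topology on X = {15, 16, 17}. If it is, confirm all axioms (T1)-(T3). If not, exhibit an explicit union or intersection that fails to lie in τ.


τ is NOT a topology on X.

Axiom (T1): ∅ ∈ τ? Yes; X ∈ τ? Yes.
Axiom (T2/T3): check pairwise unions and intersections of members of τ.
Counterexample for (T2): {15} ∪ {17} = {15, 17} ∉ τ. Therefore τ is NOT a topology.


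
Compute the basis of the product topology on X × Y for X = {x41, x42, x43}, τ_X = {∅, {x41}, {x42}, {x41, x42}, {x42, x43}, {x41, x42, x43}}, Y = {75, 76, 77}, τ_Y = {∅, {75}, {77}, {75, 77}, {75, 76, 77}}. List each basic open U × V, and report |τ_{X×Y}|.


Basis B = {∅ × ∅, {x41} × {75}, {x41} × {77}, {x42} × {75}, {x42} × {77}, {x41} × {75, 77}, {x41, x42} × {75}, {x41, x42} × {77}, {x42} × {75, 77}, {x42, x43} × {75}, {x42, x43} × {77}, {x41} × {75, 76, 77}, {x41, x42, x43} × {75}, {x41, x42, x43} × {77}, {x42} × {75, 76, 77}, {x41, x42} × {75, 77}, {x42, x43} × {75, 77}, {x41, x42} × {75, 76, 77}, {x41, x42, x43} × {75, 77}, {x42, x43} × {75, 76, 77}, {x41, x42, x43} × {75, 76, 77}}; |τ_{X×Y}| = 70.

Enumerate products U × V with U ∈ τ_X, V ∈ τ_Y (deduplicated):
  ∅ × ∅ = {} (∅)
  {x41} × {75} = {(x41,75)}
  {x41} × {77} = {(x41,77)}
  {x42} × {75} = {(x42,75)}
  {x42} × {77} = {(x42,77)}
  {x41} × {75, 77} = {(x41,75), (x41,77)}
  {x41, x42} × {75} = {(x41,75), (x42,75)}
  {x41, x42} × {77} = {(x41,77), (x42,77)}
  {x42} × {75, 77} = {(x42,75), (x42,77)}
  {x42, x43} × {75} = {(x42,75), (x43,75)}
  {x42, x43} × {77} = {(x42,77), (x43,77)}
  {x41} × {75, 76, 77} = {(x41,75), (x41,76), (x41,77)}
  {x41, x42, x43} × {75} = {(x41,75), (x42,75), (x43,75)}
  {x41, x42, x43} × {77} = {(x41,77), (x42,77), (x43,77)}
  {x42} × {75, 76, 77} = {(x42,75), (x42,76), (x42,77)}
  {x41, x42} × {75, 77} = {(x41,75), (x41,77), (x42,75), (x42,77)}
  {x42, x43} × {75, 77} = {(x42,75), (x42,77), (x43,75), (x43,77)}
  {x41, x42} × {75, 76, 77} = {(x41,75), (x41,76), (x41,77), (x42,75), (x42,76), (x42,77)}
  {x41, x42, x43} × {75, 77} = {(x41,75), (x41,77), (x42,75), (x42,77), (x43,75), (x43,77)}
  {x42, x43} × {75, 76, 77} = {(x42,75), (x42,76), (x42,77), (x43,75), (x43,76), (x43,77)}
  {x41, x42, x43} × {75, 76, 77} = {(x41,75), (x41,76), (x41,77), (x42,75), (x42,76), (x42,77), (x43,75), (x43,76), (x43,77)}
These 21 distinct sets form the basis B.
Close under arbitrary unions to get τ_{X×Y}; counting gives |τ_{X×Y}| = 70.


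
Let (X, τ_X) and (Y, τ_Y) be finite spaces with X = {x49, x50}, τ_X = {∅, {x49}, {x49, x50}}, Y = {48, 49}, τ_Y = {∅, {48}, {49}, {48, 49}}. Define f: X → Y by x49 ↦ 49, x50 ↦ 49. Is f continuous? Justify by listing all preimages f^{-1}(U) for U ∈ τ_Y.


f IS continuous.

Compute f^{-1}(U) for each U ∈ τ_Y:
  U = ∅: f^{-1}(U) = ∅ ∈ τ_X ✓.
  U = {48}: f^{-1}(U) = ∅ ∈ τ_X ✓.
  U = {49}: f^{-1}(U) = {x49, x50} ∈ τ_X ✓.
  U = {48, 49}: f^{-1}(U) = {x49, x50} ∈ τ_X ✓.
Every preimage lies in τ_X, so f IS continuous.


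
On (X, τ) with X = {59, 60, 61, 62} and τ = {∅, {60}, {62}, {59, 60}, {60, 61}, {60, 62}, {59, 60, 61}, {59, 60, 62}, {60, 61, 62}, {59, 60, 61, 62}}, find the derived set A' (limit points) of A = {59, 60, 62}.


A' = {59, 61}

For each x ∈ X, list the open sets U ∈ τ with x ∈ U, then check whether U ∩ (A ∖ {x}) ≠ ∅ for every such U.
  x = 59: opens ∋ x are {59, 60}, {59, 60, 61}, {59, 60, 62}, {59, 60, 61, 62}; each meets A ∖ {59}, so x IS a limit point.
  x = 60: open {60} ∋ x has {60} ∩ (A ∖ {60}) = ∅, so x is NOT a limit point.
  x = 61: opens ∋ x are {60, 61}, {59, 60, 61}, {60, 61, 62}, {59, 60, 61, 62}; each meets A ∖ {61}, so x IS a limit point.
  x = 62: open {62} ∋ x has {62} ∩ (A ∖ {62}) = ∅, so x is NOT a limit point.
Collecting: A' = {59, 61}.


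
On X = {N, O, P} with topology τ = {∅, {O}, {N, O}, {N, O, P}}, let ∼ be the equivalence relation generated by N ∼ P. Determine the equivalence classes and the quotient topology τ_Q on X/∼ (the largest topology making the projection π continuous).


X/∼ = {[N=P], [O]}; |τ_Q| = 3.

Equivalence classes: [N=P], [O].
Quotient map π: X → X/∼ sends N ↦ [N=P], O ↦ [O], P ↦ [N=P].
For each subset V ⊆ X/∼, compute π^{-1}(V) ⊆ X and check whether π^{-1}(V) ∈ τ. V is open in τ_Q iff π^{-1}(V) ∈ τ.
  V = {}: π^{-1}(V) = ∅ ∈ τ ✓.
  V = {[N=P]}: π^{-1}(V) = {N, P} ∉ τ ✗.
  V = {[O]}: π^{-1}(V) = {O} ∈ τ ✓.
  V = {[N=P], [O]}: π^{-1}(V) = {N, O, P} ∈ τ ✓.
Open sets in the quotient: τ_Q = {{}, {[O]}, {[N=P], [O]}} (3 elements).


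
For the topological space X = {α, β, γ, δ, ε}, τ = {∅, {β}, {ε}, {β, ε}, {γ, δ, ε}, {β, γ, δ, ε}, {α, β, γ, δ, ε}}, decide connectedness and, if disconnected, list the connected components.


(X, τ) is connected.

Find clopen sets (U ∈ τ with X ∖ U ∈ τ):
  U = ∅, X ∖ U = {α, β, γ, δ, ε} — both open, so U is clopen.
  U = {α, β, γ, δ, ε}, X ∖ U = ∅ — both open, so U is clopen.
Only trivial clopens (∅ and X) exist, so (X, τ) is connected.
Compute connected components by grouping points that agree on all clopens:
  component: {α, β, γ, δ, ε}


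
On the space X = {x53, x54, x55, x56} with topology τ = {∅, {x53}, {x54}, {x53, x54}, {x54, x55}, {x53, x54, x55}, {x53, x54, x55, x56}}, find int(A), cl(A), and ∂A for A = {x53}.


int(A) = {x53}, cl(A) = {x53, x56}, ∂A = {x56}.

Closed sets in (X, τ) are complements of opens:
  closed(X, τ) = {∅, {x56}, {x53, x56}, {x55, x56}, {x53, x55, x56}, {x54, x55, x56}, {x53, x54, x55, x56}}.
int(A) = ⋃ {U ∈ τ : U ⊆ A}. Opens contained in A: ∅, {x53}.
Taking the union of these: int(A) = {x53}.
cl(A) = ⋂ {C closed : A ⊆ C}. Closed sets containing A: {x53, x56}, {x53, x55, x56}, {x53, x54, x55, x56}.
Intersecting these: cl(A) = {x53, x56}.
∂A = cl(A) ∖ int(A) = {x53, x56} ∖ {x53} = {x56}.


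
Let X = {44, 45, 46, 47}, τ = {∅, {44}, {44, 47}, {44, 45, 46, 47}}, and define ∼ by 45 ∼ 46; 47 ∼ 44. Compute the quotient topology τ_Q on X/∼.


X/∼ = {[44=47], [45=46]}; |τ_Q| = 3.

Equivalence classes: [44=47], [45=46].
Quotient map π: X → X/∼ sends 44 ↦ [44=47], 45 ↦ [45=46], 46 ↦ [45=46], 47 ↦ [44=47].
For each subset V ⊆ X/∼, compute π^{-1}(V) ⊆ X and check whether π^{-1}(V) ∈ τ. V is open in τ_Q iff π^{-1}(V) ∈ τ.
  V = {}: π^{-1}(V) = ∅ ∈ τ ✓.
  V = {[44=47]}: π^{-1}(V) = {44, 47} ∈ τ ✓.
  V = {[45=46]}: π^{-1}(V) = {45, 46} ∉ τ ✗.
  V = {[44=47], [45=46]}: π^{-1}(V) = {44, 45, 46, 47} ∈ τ ✓.
Open sets in the quotient: τ_Q = {{}, {[44=47]}, {[44=47], [45=46]}} (3 elements).


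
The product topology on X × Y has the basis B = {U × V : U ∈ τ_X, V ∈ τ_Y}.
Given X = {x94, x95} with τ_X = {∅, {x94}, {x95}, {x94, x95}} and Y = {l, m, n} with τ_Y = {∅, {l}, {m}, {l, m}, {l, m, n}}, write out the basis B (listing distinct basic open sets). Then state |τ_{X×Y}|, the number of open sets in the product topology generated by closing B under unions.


Basis B = {∅ × ∅, {x94} × {l}, {x94} × {m}, {x95} × {l}, {x95} × {m}, {x94} × {l, m}, {x94, x95} × {l}, {x94, x95} × {m}, {x95} × {l, m}, {x94} × {l, m, n}, {x95} × {l, m, n}, {x94, x95} × {l, m}, {x94, x95} × {l, m, n}}; |τ_{X×Y}| = 25.

Enumerate products U × V with U ∈ τ_X, V ∈ τ_Y (deduplicated):
  ∅ × ∅ = {} (∅)
  {x94} × {l} = {(x94,l)}
  {x94} × {m} = {(x94,m)}
  {x95} × {l} = {(x95,l)}
  {x95} × {m} = {(x95,m)}
  {x94} × {l, m} = {(x94,l), (x94,m)}
  {x94, x95} × {l} = {(x94,l), (x95,l)}
  {x94, x95} × {m} = {(x94,m), (x95,m)}
  {x95} × {l, m} = {(x95,l), (x95,m)}
  {x94} × {l, m, n} = {(x94,l), (x94,m), (x94,n)}
  {x95} × {l, m, n} = {(x95,l), (x95,m), (x95,n)}
  {x94, x95} × {l, m} = {(x94,l), (x94,m), (x95,l), (x95,m)}
  {x94, x95} × {l, m, n} = {(x94,l), (x94,m), (x94,n), (x95,l), (x95,m), (x95,n)}
These 13 distinct sets form the basis B.
Close under arbitrary unions to get τ_{X×Y}; counting gives |τ_{X×Y}| = 25.


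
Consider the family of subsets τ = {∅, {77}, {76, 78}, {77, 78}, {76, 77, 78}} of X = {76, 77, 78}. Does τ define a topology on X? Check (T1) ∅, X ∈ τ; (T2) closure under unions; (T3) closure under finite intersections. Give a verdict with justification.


τ is NOT a topology on X.

Axiom (T1): ∅ ∈ τ? Yes; X ∈ τ? Yes.
Axiom (T2/T3): check pairwise unions and intersections of members of τ.
Counterexample for (T3): {76, 78} ∩ {77, 78} = {78} ∉ τ. Therefore τ is NOT a topology.


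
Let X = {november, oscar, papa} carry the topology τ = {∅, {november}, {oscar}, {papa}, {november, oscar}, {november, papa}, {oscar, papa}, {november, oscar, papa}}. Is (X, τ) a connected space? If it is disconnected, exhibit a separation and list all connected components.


(X, τ) is disconnected; components = [{november}, {oscar}, {papa}].

Find clopen sets (U ∈ τ with X ∖ U ∈ τ):
  U = ∅, X ∖ U = {november, oscar, papa} — both open, so U is clopen.
  U = {november}, X ∖ U = {oscar, papa} — both open, so U is clopen.
  U = {oscar}, X ∖ U = {november, papa} — both open, so U is clopen.
  U = {papa}, X ∖ U = {november, oscar} — both open, so U is clopen.
  U = {november, oscar}, X ∖ U = {papa} — both open, so U is clopen.
  U = {november, papa}, X ∖ U = {oscar} — both open, so U is clopen.
  U = {oscar, papa}, X ∖ U = {november} — both open, so U is clopen.
  U = {november, oscar, papa}, X ∖ U = ∅ — both open, so U is clopen.
Nontrivial clopen(s) exist: e.g. {oscar, papa}. So (X, τ) is disconnected.
Compute connected components by grouping points that agree on all clopens:
  component: {november}
  component: {oscar}
  component: {papa}


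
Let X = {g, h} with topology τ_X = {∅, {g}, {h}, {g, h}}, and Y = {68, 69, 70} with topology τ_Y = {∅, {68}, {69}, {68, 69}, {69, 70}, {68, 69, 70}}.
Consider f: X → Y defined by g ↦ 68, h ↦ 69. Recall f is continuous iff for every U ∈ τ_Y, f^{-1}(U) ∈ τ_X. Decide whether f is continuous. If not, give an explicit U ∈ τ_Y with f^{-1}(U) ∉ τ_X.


f IS continuous.

Compute f^{-1}(U) for each U ∈ τ_Y:
  U = ∅: f^{-1}(U) = ∅ ∈ τ_X ✓.
  U = {68}: f^{-1}(U) = {g} ∈ τ_X ✓.
  U = {69}: f^{-1}(U) = {h} ∈ τ_X ✓.
  U = {68, 69}: f^{-1}(U) = {g, h} ∈ τ_X ✓.
  U = {69, 70}: f^{-1}(U) = {h} ∈ τ_X ✓.
  U = {68, 69, 70}: f^{-1}(U) = {g, h} ∈ τ_X ✓.
Every preimage lies in τ_X, so f IS continuous.


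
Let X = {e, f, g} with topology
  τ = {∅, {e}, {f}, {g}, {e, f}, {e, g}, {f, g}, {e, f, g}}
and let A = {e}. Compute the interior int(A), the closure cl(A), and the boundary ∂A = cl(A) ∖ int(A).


int(A) = {e}, cl(A) = {e}, ∂A = ∅.

Closed sets in (X, τ) are complements of opens:
  closed(X, τ) = {∅, {e}, {f}, {g}, {e, f}, {e, g}, {f, g}, {e, f, g}}.
int(A) = ⋃ {U ∈ τ : U ⊆ A}. Opens contained in A: ∅, {e}.
Taking the union of these: int(A) = {e}.
cl(A) = ⋂ {C closed : A ⊆ C}. Closed sets containing A: {e}, {e, f}, {e, g}, {e, f, g}.
Intersecting these: cl(A) = {e}.
∂A = cl(A) ∖ int(A) = {e} ∖ {e} = ∅.


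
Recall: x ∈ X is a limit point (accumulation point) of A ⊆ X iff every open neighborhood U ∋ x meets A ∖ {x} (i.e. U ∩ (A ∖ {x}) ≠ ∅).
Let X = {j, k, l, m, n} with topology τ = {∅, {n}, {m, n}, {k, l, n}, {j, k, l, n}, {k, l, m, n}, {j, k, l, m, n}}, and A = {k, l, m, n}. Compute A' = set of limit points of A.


A' = {j, k, l, m}

For each x ∈ X, list the open sets U ∈ τ with x ∈ U, then check whether U ∩ (A ∖ {x}) ≠ ∅ for every such U.
  x = j: opens ∋ x are {j, k, l, n}, {j, k, l, m, n}; each meets A ∖ {j}, so x IS a limit point.
  x = k: opens ∋ x are {k, l, n}, {j, k, l, n}, {k, l, m, n}, {j, k, l, m, n}; each meets A ∖ {k}, so x IS a limit point.
  x = l: opens ∋ x are {k, l, n}, {j, k, l, n}, {k, l, m, n}, {j, k, l, m, n}; each meets A ∖ {l}, so x IS a limit point.
  x = m: opens ∋ x are {m, n}, {k, l, m, n}, {j, k, l, m, n}; each meets A ∖ {m}, so x IS a limit point.
  x = n: open {n} ∋ x has {n} ∩ (A ∖ {n}) = ∅, so x is NOT a limit point.
Collecting: A' = {j, k, l, m}.


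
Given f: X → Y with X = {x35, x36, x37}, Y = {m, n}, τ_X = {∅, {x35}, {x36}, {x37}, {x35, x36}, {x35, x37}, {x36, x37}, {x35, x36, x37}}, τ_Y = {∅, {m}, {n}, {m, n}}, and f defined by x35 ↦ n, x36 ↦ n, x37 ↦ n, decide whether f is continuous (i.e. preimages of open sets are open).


f IS continuous.

Compute f^{-1}(U) for each U ∈ τ_Y:
  U = ∅: f^{-1}(U) = ∅ ∈ τ_X ✓.
  U = {m}: f^{-1}(U) = ∅ ∈ τ_X ✓.
  U = {n}: f^{-1}(U) = {x35, x36, x37} ∈ τ_X ✓.
  U = {m, n}: f^{-1}(U) = {x35, x36, x37} ∈ τ_X ✓.
Every preimage lies in τ_X, so f IS continuous.


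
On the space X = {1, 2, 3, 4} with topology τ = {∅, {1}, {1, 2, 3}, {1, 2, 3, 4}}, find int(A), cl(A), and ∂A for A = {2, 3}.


int(A) = ∅, cl(A) = {2, 3, 4}, ∂A = {2, 3, 4}.

Closed sets in (X, τ) are complements of opens:
  closed(X, τ) = {∅, {4}, {2, 3, 4}, {1, 2, 3, 4}}.
int(A) = ⋃ {U ∈ τ : U ⊆ A}. Opens contained in A: ∅.
Taking the union of these: int(A) = ∅.
cl(A) = ⋂ {C closed : A ⊆ C}. Closed sets containing A: {2, 3, 4}, {1, 2, 3, 4}.
Intersecting these: cl(A) = {2, 3, 4}.
∂A = cl(A) ∖ int(A) = {2, 3, 4} ∖ ∅ = {2, 3, 4}.


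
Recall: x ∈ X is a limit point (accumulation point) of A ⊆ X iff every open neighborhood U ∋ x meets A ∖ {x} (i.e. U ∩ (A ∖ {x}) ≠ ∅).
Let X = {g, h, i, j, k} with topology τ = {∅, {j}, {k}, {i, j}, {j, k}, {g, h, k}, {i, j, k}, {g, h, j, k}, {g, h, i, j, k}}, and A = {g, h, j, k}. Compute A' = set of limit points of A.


A' = {g, h, i}

For each x ∈ X, list the open sets U ∈ τ with x ∈ U, then check whether U ∩ (A ∖ {x}) ≠ ∅ for every such U.
  x = g: opens ∋ x are {g, h, k}, {g, h, j, k}, {g, h, i, j, k}; each meets A ∖ {g}, so x IS a limit point.
  x = h: opens ∋ x are {g, h, k}, {g, h, j, k}, {g, h, i, j, k}; each meets A ∖ {h}, so x IS a limit point.
  x = i: opens ∋ x are {i, j}, {i, j, k}, {g, h, i, j, k}; each meets A ∖ {i}, so x IS a limit point.
  x = j: open {j} ∋ x has {j} ∩ (A ∖ {j}) = ∅, so x is NOT a limit point.
  x = k: open {k} ∋ x has {k} ∩ (A ∖ {k}) = ∅, so x is NOT a limit point.
Collecting: A' = {g, h, i}.


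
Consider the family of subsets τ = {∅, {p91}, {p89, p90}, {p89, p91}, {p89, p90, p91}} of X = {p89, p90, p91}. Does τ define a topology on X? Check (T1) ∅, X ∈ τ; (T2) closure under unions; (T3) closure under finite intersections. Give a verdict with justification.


τ is NOT a topology on X.

Axiom (T1): ∅ ∈ τ? Yes; X ∈ τ? Yes.
Axiom (T2/T3): check pairwise unions and intersections of members of τ.
Counterexample for (T3): {p89, p90} ∩ {p89, p91} = {p89} ∉ τ. Therefore τ is NOT a topology.


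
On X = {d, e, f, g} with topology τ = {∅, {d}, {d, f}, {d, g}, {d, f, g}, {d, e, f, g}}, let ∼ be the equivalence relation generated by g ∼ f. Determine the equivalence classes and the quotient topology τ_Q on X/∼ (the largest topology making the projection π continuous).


X/∼ = {[d], [e], [f=g]}; |τ_Q| = 4.

Equivalence classes: [d], [e], [f=g].
Quotient map π: X → X/∼ sends d ↦ [d], e ↦ [e], f ↦ [f=g], g ↦ [f=g].
For each subset V ⊆ X/∼, compute π^{-1}(V) ⊆ X and check whether π^{-1}(V) ∈ τ. V is open in τ_Q iff π^{-1}(V) ∈ τ.
  V = {}: π^{-1}(V) = ∅ ∈ τ ✓.
  V = {[d]}: π^{-1}(V) = {d} ∈ τ ✓.
  V = {[e]}: π^{-1}(V) = {e} ∉ τ ✗.
  V = {[d], [e]}: π^{-1}(V) = {d, e} ∉ τ ✗.
  V = {[f=g]}: π^{-1}(V) = {f, g} ∉ τ ✗.
  V = {[d], [f=g]}: π^{-1}(V) = {d, f, g} ∈ τ ✓.
  V = {[e], [f=g]}: π^{-1}(V) = {e, f, g} ∉ τ ✗.
  V = {[d], [e], [f=g]}: π^{-1}(V) = {d, e, f, g} ∈ τ ✓.
Open sets in the quotient: τ_Q = {{}, {[d]}, {[d], [f=g]}, {[d], [e], [f=g]}} (4 elements).


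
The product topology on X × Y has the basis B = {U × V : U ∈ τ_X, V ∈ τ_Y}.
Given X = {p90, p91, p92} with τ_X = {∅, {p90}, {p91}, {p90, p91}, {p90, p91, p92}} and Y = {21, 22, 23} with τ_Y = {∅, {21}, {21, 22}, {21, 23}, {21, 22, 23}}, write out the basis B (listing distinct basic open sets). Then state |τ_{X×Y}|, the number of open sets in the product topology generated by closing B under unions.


Basis B = {∅ × ∅, {p90} × {21}, {p91} × {21}, {p90} × {21, 22}, {p90} × {21, 23}, {p90, p91} × {21}, {p91} × {21, 22}, {p91} × {21, 23}, {p90} × {21, 22, 23}, {p90, p91, p92} × {21}, {p91} × {21, 22, 23}, {p90, p91} × {21, 22}, {p90, p91} × {21, 23}, {p90, p91} × {21, 22, 23}, {p90, p91, p92} × {21, 22}, {p90, p91, p92} × {21, 23}, {p90, p91, p92} × {21, 22, 23}}; |τ_{X×Y}| = 50.

Enumerate products U × V with U ∈ τ_X, V ∈ τ_Y (deduplicated):
  ∅ × ∅ = {} (∅)
  {p90} × {21} = {(p90,21)}
  {p91} × {21} = {(p91,21)}
  {p90} × {21, 22} = {(p90,21), (p90,22)}
  {p90} × {21, 23} = {(p90,21), (p90,23)}
  {p90, p91} × {21} = {(p90,21), (p91,21)}
  {p91} × {21, 22} = {(p91,21), (p91,22)}
  {p91} × {21, 23} = {(p91,21), (p91,23)}
  {p90} × {21, 22, 23} = {(p90,21), (p90,22), (p90,23)}
  {p90, p91, p92} × {21} = {(p90,21), (p91,21), (p92,21)}
  {p91} × {21, 22, 23} = {(p91,21), (p91,22), (p91,23)}
  {p90, p91} × {21, 22} = {(p90,21), (p90,22), (p91,21), (p91,22)}
  {p90, p91} × {21, 23} = {(p90,21), (p90,23), (p91,21), (p91,23)}
  {p90, p91} × {21, 22, 23} = {(p90,21), (p90,22), (p90,23), (p91,21), (p91,22), (p91,23)}
  {p90, p91, p92} × {21, 22} = {(p90,21), (p90,22), (p91,21), (p91,22), (p92,21), (p92,22)}
  {p90, p91, p92} × {21, 23} = {(p90,21), (p90,23), (p91,21), (p91,23), (p92,21), (p92,23)}
  {p90, p91, p92} × {21, 22, 23} = {(p90,21), (p90,22), (p90,23), (p91,21), (p91,22), (p91,23), (p92,21), (p92,22), (p92,23)}
These 17 distinct sets form the basis B.
Close under arbitrary unions to get τ_{X×Y}; counting gives |τ_{X×Y}| = 50.


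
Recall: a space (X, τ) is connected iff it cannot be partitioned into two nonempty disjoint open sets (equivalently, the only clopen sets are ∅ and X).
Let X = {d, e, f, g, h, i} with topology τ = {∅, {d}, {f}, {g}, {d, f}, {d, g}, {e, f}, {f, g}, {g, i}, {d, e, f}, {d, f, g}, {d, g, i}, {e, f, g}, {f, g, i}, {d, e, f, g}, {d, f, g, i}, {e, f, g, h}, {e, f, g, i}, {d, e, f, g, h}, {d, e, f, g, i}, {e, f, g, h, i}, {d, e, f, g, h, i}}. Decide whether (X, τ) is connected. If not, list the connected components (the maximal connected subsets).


(X, τ) is disconnected; components = [{d}, {e, f, g, h, i}].

Find clopen sets (U ∈ τ with X ∖ U ∈ τ):
  U = ∅, X ∖ U = {d, e, f, g, h, i} — both open, so U is clopen.
  U = {d}, X ∖ U = {e, f, g, h, i} — both open, so U is clopen.
  U = {e, f, g, h, i}, X ∖ U = {d} — both open, so U is clopen.
  U = {d, e, f, g, h, i}, X ∖ U = ∅ — both open, so U is clopen.
Nontrivial clopen(s) exist: e.g. {e, f, g, h, i}. So (X, τ) is disconnected.
Compute connected components by grouping points that agree on all clopens:
  component: {d}
  component: {e, f, g, h, i}


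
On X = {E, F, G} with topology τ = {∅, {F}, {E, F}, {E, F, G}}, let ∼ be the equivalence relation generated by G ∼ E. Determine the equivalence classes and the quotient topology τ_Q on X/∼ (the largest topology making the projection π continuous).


X/∼ = {[E=G], [F]}; |τ_Q| = 3.

Equivalence classes: [E=G], [F].
Quotient map π: X → X/∼ sends E ↦ [E=G], F ↦ [F], G ↦ [E=G].
For each subset V ⊆ X/∼, compute π^{-1}(V) ⊆ X and check whether π^{-1}(V) ∈ τ. V is open in τ_Q iff π^{-1}(V) ∈ τ.
  V = {}: π^{-1}(V) = ∅ ∈ τ ✓.
  V = {[E=G]}: π^{-1}(V) = {E, G} ∉ τ ✗.
  V = {[F]}: π^{-1}(V) = {F} ∈ τ ✓.
  V = {[E=G], [F]}: π^{-1}(V) = {E, F, G} ∈ τ ✓.
Open sets in the quotient: τ_Q = {{}, {[F]}, {[E=G], [F]}} (3 elements).


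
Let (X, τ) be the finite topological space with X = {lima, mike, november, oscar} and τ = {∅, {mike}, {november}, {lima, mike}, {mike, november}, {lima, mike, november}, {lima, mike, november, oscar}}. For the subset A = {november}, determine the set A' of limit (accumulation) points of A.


A' = {oscar}

For each x ∈ X, list the open sets U ∈ τ with x ∈ U, then check whether U ∩ (A ∖ {x}) ≠ ∅ for every such U.
  x = lima: open {lima, mike} ∋ x has {lima, mike} ∩ (A ∖ {lima}) = ∅, so x is NOT a limit point.
  x = mike: open {mike} ∋ x has {mike} ∩ (A ∖ {mike}) = ∅, so x is NOT a limit point.
  x = november: open {november} ∋ x has {november} ∩ (A ∖ {november}) = ∅, so x is NOT a limit point.
  x = oscar: opens ∋ x are {lima, mike, november, oscar}; each meets A ∖ {oscar}, so x IS a limit point.
Collecting: A' = {oscar}.


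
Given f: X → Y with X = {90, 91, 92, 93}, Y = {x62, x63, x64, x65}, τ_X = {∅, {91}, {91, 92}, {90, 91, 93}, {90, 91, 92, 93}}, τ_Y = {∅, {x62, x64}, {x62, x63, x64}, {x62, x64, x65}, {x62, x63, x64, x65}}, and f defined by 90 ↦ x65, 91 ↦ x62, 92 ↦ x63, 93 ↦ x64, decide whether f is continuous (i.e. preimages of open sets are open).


f is NOT continuous.

Compute f^{-1}(U) for each U ∈ τ_Y:
  U = ∅: f^{-1}(U) = ∅ ∈ τ_X ✓.
  U = {x62, x64}: f^{-1}(U) = {91, 93} ∉ τ_X ✗.
  U = {x62, x63, x64}: f^{-1}(U) = {91, 92, 93} ∉ τ_X ✗.
  U = {x62, x64, x65}: f^{-1}(U) = {90, 91, 93} ∈ τ_X ✓.
  U = {x62, x63, x64, x65}: f^{-1}(U) = {90, 91, 92, 93} ∈ τ_X ✓.
Found U = {x62, x64} with f^{-1}(U) = {91, 93} not in τ_X. Therefore f is NOT continuous.


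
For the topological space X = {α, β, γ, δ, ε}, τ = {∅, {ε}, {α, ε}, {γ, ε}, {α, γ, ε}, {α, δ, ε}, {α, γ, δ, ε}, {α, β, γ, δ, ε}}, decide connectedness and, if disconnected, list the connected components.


(X, τ) is connected.

Find clopen sets (U ∈ τ with X ∖ U ∈ τ):
  U = ∅, X ∖ U = {α, β, γ, δ, ε} — both open, so U is clopen.
  U = {α, β, γ, δ, ε}, X ∖ U = ∅ — both open, so U is clopen.
Only trivial clopens (∅ and X) exist, so (X, τ) is connected.
Compute connected components by grouping points that agree on all clopens:
  component: {α, β, γ, δ, ε}


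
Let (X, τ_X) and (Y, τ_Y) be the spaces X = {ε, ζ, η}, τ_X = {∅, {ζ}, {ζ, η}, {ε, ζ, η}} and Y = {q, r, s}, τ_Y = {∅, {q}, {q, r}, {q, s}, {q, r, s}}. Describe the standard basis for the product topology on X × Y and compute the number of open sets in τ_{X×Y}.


Basis B = {∅ × ∅, {ζ} × {q}, {ζ} × {q, r}, {ζ} × {q, s}, {ζ, η} × {q}, {ε, ζ, η} × {q}, {ζ} × {q, r, s}, {ζ, η} × {q, r}, {ζ, η} × {q, s}, {ε, ζ, η} × {q, r}, {ε, ζ, η} × {q, s}, {ζ, η} × {q, r, s}, {ε, ζ, η} × {q, r, s}}; |τ_{X×Y}| = 30.

Enumerate products U × V with U ∈ τ_X, V ∈ τ_Y (deduplicated):
  ∅ × ∅ = {} (∅)
  {ζ} × {q} = {(ζ,q)}
  {ζ} × {q, r} = {(ζ,q), (ζ,r)}
  {ζ} × {q, s} = {(ζ,q), (ζ,s)}
  {ζ, η} × {q} = {(ζ,q), (η,q)}
  {ε, ζ, η} × {q} = {(ε,q), (ζ,q), (η,q)}
  {ζ} × {q, r, s} = {(ζ,q), (ζ,r), (ζ,s)}
  {ζ, η} × {q, r} = {(ζ,q), (ζ,r), (η,q), (η,r)}
  {ζ, η} × {q, s} = {(ζ,q), (ζ,s), (η,q), (η,s)}
  {ε, ζ, η} × {q, r} = {(ε,q), (ε,r), (ζ,q), (ζ,r), (η,q), (η,r)}
  {ε, ζ, η} × {q, s} = {(ε,q), (ε,s), (ζ,q), (ζ,s), (η,q), (η,s)}
  {ζ, η} × {q, r, s} = {(ζ,q), (ζ,r), (ζ,s), (η,q), (η,r), (η,s)}
  {ε, ζ, η} × {q, r, s} = {(ε,q), (ε,r), (ε,s), (ζ,q), (ζ,r), (ζ,s), (η,q), (η,r), (η,s)}
These 13 distinct sets form the basis B.
Close under arbitrary unions to get τ_{X×Y}; counting gives |τ_{X×Y}| = 30.


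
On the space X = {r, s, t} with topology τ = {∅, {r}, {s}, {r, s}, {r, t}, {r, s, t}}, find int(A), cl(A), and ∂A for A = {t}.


int(A) = ∅, cl(A) = {t}, ∂A = {t}.

Closed sets in (X, τ) are complements of opens:
  closed(X, τ) = {∅, {s}, {t}, {r, t}, {s, t}, {r, s, t}}.
int(A) = ⋃ {U ∈ τ : U ⊆ A}. Opens contained in A: ∅.
Taking the union of these: int(A) = ∅.
cl(A) = ⋂ {C closed : A ⊆ C}. Closed sets containing A: {t}, {r, t}, {s, t}, {r, s, t}.
Intersecting these: cl(A) = {t}.
∂A = cl(A) ∖ int(A) = {t} ∖ ∅ = {t}.


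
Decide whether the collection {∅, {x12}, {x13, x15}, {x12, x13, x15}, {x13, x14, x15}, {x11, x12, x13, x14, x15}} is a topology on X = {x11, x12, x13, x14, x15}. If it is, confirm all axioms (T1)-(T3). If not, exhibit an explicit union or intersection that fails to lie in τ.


τ is NOT a topology on X.

Axiom (T1): ∅ ∈ τ? Yes; X ∈ τ? Yes.
Axiom (T2/T3): check pairwise unions and intersections of members of τ.
Counterexample for (T2): {x12} ∪ {x13, x14, x15} = {x12, x13, x14, x15} ∉ τ. Therefore τ is NOT a topology.


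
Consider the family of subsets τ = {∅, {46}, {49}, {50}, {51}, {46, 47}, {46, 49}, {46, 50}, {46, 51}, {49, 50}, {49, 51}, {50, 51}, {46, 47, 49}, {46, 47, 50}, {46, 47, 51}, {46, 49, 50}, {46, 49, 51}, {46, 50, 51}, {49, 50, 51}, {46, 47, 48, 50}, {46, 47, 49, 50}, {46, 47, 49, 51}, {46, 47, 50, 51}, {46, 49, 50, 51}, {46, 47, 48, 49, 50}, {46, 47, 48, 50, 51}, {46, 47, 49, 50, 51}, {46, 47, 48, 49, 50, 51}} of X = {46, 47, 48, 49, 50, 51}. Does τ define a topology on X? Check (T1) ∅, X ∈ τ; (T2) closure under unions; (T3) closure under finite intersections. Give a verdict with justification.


τ IS a topology on X.

Axiom (T1): ∅ ∈ τ? Yes; X ∈ τ? Yes.
Axiom (T2/T3): check pairwise unions and intersections of members of τ.
All pairwise intersections and unions checked — each lies in τ. Therefore τ satisfies (T1), (T2), (T3): it IS a topology on X.


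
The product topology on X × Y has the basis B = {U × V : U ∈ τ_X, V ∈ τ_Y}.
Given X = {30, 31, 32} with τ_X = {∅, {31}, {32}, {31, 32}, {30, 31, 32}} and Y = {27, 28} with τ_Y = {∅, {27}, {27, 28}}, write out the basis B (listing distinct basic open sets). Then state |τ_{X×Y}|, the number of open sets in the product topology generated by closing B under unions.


Basis B = {∅ × ∅, {31} × {27}, {32} × {27}, {31} × {27, 28}, {31, 32} × {27}, {32} × {27, 28}, {30, 31, 32} × {27}, {31, 32} × {27, 28}, {30, 31, 32} × {27, 28}}; |τ_{X×Y}| = 14.

Enumerate products U × V with U ∈ τ_X, V ∈ τ_Y (deduplicated):
  ∅ × ∅ = {} (∅)
  {31} × {27} = {(31,27)}
  {32} × {27} = {(32,27)}
  {31} × {27, 28} = {(31,27), (31,28)}
  {31, 32} × {27} = {(31,27), (32,27)}
  {32} × {27, 28} = {(32,27), (32,28)}
  {30, 31, 32} × {27} = {(30,27), (31,27), (32,27)}
  {31, 32} × {27, 28} = {(31,27), (31,28), (32,27), (32,28)}
  {30, 31, 32} × {27, 28} = {(30,27), (30,28), (31,27), (31,28), (32,27), (32,28)}
These 9 distinct sets form the basis B.
Close under arbitrary unions to get τ_{X×Y}; counting gives |τ_{X×Y}| = 14.


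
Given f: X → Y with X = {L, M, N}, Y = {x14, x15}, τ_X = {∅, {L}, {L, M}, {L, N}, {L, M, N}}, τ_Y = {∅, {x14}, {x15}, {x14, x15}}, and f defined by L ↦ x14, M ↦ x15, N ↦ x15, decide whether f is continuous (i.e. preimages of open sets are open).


f is NOT continuous.

Compute f^{-1}(U) for each U ∈ τ_Y:
  U = ∅: f^{-1}(U) = ∅ ∈ τ_X ✓.
  U = {x14}: f^{-1}(U) = {L} ∈ τ_X ✓.
  U = {x15}: f^{-1}(U) = {M, N} ∉ τ_X ✗.
  U = {x14, x15}: f^{-1}(U) = {L, M, N} ∈ τ_X ✓.
Found U = {x15} with f^{-1}(U) = {M, N} not in τ_X. Therefore f is NOT continuous.


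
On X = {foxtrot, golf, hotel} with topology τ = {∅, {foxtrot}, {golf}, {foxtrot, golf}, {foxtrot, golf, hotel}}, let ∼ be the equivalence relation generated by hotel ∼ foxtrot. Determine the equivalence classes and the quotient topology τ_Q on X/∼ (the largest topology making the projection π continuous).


X/∼ = {[foxtrot=hotel], [golf]}; |τ_Q| = 3.

Equivalence classes: [foxtrot=hotel], [golf].
Quotient map π: X → X/∼ sends foxtrot ↦ [foxtrot=hotel], golf ↦ [golf], hotel ↦ [foxtrot=hotel].
For each subset V ⊆ X/∼, compute π^{-1}(V) ⊆ X and check whether π^{-1}(V) ∈ τ. V is open in τ_Q iff π^{-1}(V) ∈ τ.
  V = {}: π^{-1}(V) = ∅ ∈ τ ✓.
  V = {[foxtrot=hotel]}: π^{-1}(V) = {foxtrot, hotel} ∉ τ ✗.
  V = {[golf]}: π^{-1}(V) = {golf} ∈ τ ✓.
  V = {[foxtrot=hotel], [golf]}: π^{-1}(V) = {foxtrot, golf, hotel} ∈ τ ✓.
Open sets in the quotient: τ_Q = {{}, {[golf]}, {[foxtrot=hotel], [golf]}} (3 elements).


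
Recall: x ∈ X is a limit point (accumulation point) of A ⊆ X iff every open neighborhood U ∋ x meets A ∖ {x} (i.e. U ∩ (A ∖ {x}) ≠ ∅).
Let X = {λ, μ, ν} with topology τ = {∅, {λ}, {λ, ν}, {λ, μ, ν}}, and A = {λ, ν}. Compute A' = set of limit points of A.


A' = {μ, ν}

For each x ∈ X, list the open sets U ∈ τ with x ∈ U, then check whether U ∩ (A ∖ {x}) ≠ ∅ for every such U.
  x = λ: open {λ} ∋ x has {λ} ∩ (A ∖ {λ}) = ∅, so x is NOT a limit point.
  x = μ: opens ∋ x are {λ, μ, ν}; each meets A ∖ {μ}, so x IS a limit point.
  x = ν: opens ∋ x are {λ, ν}, {λ, μ, ν}; each meets A ∖ {ν}, so x IS a limit point.
Collecting: A' = {μ, ν}.


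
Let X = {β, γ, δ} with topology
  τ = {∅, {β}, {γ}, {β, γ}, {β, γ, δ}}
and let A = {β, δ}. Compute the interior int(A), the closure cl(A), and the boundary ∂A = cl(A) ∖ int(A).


int(A) = {β}, cl(A) = {β, δ}, ∂A = {δ}.

Closed sets in (X, τ) are complements of opens:
  closed(X, τ) = {∅, {δ}, {β, δ}, {γ, δ}, {β, γ, δ}}.
int(A) = ⋃ {U ∈ τ : U ⊆ A}. Opens contained in A: ∅, {β}.
Taking the union of these: int(A) = {β}.
cl(A) = ⋂ {C closed : A ⊆ C}. Closed sets containing A: {β, δ}, {β, γ, δ}.
Intersecting these: cl(A) = {β, δ}.
∂A = cl(A) ∖ int(A) = {β, δ} ∖ {β} = {δ}.


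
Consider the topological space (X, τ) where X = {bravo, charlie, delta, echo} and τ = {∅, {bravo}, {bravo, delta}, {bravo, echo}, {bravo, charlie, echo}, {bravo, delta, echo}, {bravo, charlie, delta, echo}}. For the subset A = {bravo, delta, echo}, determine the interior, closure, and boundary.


int(A) = {bravo, delta, echo}, cl(A) = {bravo, charlie, delta, echo}, ∂A = {charlie}.

Closed sets in (X, τ) are complements of opens:
  closed(X, τ) = {∅, {charlie}, {delta}, {charlie, delta}, {charlie, echo}, {charlie, delta, echo}, {bravo, charlie, delta, echo}}.
int(A) = ⋃ {U ∈ τ : U ⊆ A}. Opens contained in A: ∅, {bravo}, {bravo, delta}, {bravo, echo}, {bravo, delta, echo}.
Taking the union of these: int(A) = {bravo, delta, echo}.
cl(A) = ⋂ {C closed : A ⊆ C}. Closed sets containing A: {bravo, charlie, delta, echo}.
Intersecting these: cl(A) = {bravo, charlie, delta, echo}.
∂A = cl(A) ∖ int(A) = {bravo, charlie, delta, echo} ∖ {bravo, delta, echo} = {charlie}.


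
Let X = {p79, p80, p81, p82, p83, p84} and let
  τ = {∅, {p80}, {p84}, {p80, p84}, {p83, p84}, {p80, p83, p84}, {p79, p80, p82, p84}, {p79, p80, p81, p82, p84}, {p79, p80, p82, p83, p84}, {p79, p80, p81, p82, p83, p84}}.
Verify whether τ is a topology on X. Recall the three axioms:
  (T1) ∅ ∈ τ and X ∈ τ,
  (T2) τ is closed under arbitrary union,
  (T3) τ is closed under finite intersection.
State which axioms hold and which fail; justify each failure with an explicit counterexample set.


τ IS a topology on X.

Axiom (T1): ∅ ∈ τ? Yes; X ∈ τ? Yes.
Axiom (T2/T3): check pairwise unions and intersections of members of τ.
All pairwise intersections and unions checked — each lies in τ. Therefore τ satisfies (T1), (T2), (T3): it IS a topology on X.


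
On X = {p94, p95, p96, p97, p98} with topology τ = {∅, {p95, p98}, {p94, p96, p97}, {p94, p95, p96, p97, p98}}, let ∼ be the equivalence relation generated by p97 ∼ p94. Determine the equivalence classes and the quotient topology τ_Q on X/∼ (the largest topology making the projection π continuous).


X/∼ = {[p94=p97], [p95], [p96], [p98]}; |τ_Q| = 4.

Equivalence classes: [p94=p97], [p95], [p96], [p98].
Quotient map π: X → X/∼ sends p94 ↦ [p94=p97], p95 ↦ [p95], p96 ↦ [p96], p97 ↦ [p94=p97], p98 ↦ [p98].
For each subset V ⊆ X/∼, compute π^{-1}(V) ⊆ X and check whether π^{-1}(V) ∈ τ. V is open in τ_Q iff π^{-1}(V) ∈ τ.
  V = {}: π^{-1}(V) = ∅ ∈ τ ✓.
  V = {[p94=p97]}: π^{-1}(V) = {p94, p97} ∉ τ ✗.
  V = {[p95]}: π^{-1}(V) = {p95} ∉ τ ✗.
  V = {[p94=p97], [p95]}: π^{-1}(V) = {p94, p95, p97} ∉ τ ✗.
  V = {[p96]}: π^{-1}(V) = {p96} ∉ τ ✗.
  V = {[p94=p97], [p96]}: π^{-1}(V) = {p94, p96, p97} ∈ τ ✓.
  V = {[p95], [p96]}: π^{-1}(V) = {p95, p96} ∉ τ ✗.
  V = {[p94=p97], [p95], [p96]}: π^{-1}(V) = {p94, p95, p96, p97} ∉ τ ✗.
  V = {[p98]}: π^{-1}(V) = {p98} ∉ τ ✗.
  V = {[p94=p97], [p98]}: π^{-1}(V) = {p94, p97, p98} ∉ τ ✗.
  V = {[p95], [p98]}: π^{-1}(V) = {p95, p98} ∈ τ ✓.
  V = {[p94=p97], [p95], [p98]}: π^{-1}(V) = {p94, p95, p97, p98} ∉ τ ✗.
  V = {[p96], [p98]}: π^{-1}(V) = {p96, p98} ∉ τ ✗.
  V = {[p94=p97], [p96], [p98]}: π^{-1}(V) = {p94, p96, p97, p98} ∉ τ ✗.
  V = {[p95], [p96], [p98]}: π^{-1}(V) = {p95, p96, p98} ∉ τ ✗.
  V = {[p94=p97], [p95], [p96], [p98]}: π^{-1}(V) = {p94, p95, p96, p97, p98} ∈ τ ✓.
Open sets in the quotient: τ_Q = {{}, {[p94=p97], [p96]}, {[p95], [p98]}, {[p94=p97], [p95], [p96], [p98]}} (4 elements).
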